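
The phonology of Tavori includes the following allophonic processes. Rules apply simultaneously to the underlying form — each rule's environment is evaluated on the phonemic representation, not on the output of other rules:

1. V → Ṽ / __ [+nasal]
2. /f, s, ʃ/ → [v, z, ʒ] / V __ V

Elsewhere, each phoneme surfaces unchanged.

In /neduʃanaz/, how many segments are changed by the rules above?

Segments that undergo a rule: /ʃ/ → [ʒ] (rule 2); /a/ → [ã] (rule 1).
All other segments surface unchanged.

2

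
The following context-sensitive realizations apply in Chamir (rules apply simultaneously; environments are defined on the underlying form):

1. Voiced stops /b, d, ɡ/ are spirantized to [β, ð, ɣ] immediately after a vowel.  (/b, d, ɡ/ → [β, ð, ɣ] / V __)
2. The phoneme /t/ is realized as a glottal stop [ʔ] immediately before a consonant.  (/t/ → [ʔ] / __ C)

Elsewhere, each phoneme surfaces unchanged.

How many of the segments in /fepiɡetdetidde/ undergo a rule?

Segments that undergo a rule: /ɡ/ → [ɣ] (rule 1); /t/ → [ʔ] (rule 2); /d/ → [ð] (rule 1).
All other segments surface unchanged.

3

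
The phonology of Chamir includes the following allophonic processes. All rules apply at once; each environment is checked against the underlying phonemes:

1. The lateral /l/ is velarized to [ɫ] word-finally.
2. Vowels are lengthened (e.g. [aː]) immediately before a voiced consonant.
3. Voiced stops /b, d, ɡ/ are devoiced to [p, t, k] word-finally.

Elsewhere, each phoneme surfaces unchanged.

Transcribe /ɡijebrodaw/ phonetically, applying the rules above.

[ɡiːjeːbroːdaːw]

/ɡ/ (word-initial) is in the target of rule 3 but the environment (word-finally) is not met → [ɡ].
/i/ (between /ɡ/ and /j/): before a voiced consonant, so rule 2 applies → [iː].
/j/ stays [j].
/e/ — between /j/ and /b/, before a voiced consonant — surfaces as [eː] (rule 2).
/b/ (between /e/ and /r/) fails the environment for rule 3, so it stays [b].
/r/ — not in any rule's target class → [r].
/o/ — between /r/ and /d/, before a voiced consonant — surfaces as [oː] (rule 2).
/d/ (between /o/ and /a/): rule 3 targets it, but not word-finally → unchanged [d].
/a/ — between /d/ and /w/, before a voiced consonant — surfaces as [aː] (rule 2).
/w/ (word-final) is unaffected → [w].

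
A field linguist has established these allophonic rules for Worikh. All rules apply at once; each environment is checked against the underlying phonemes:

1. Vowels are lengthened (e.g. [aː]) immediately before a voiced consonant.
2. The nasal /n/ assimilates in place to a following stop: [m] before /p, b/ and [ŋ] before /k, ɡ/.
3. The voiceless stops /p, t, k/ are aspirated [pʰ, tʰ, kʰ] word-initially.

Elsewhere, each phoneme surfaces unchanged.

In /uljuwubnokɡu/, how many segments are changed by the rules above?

3

Segments that undergo a rule: /u/ → [uː] (rule 1); /u/ → [uː] (rule 1); /u/ → [uː] (rule 1).
All other segments surface unchanged.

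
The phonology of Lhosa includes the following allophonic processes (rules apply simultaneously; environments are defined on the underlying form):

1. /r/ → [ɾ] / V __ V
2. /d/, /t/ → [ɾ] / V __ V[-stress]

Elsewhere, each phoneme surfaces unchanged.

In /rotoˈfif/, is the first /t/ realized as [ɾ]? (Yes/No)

Yes

/t/ (between /o/ and /o/) occurs between a vowel and a following unstressed vowel → [ɾ] by rule 2.
The actual realization is [ɾ], which matches [ɾ].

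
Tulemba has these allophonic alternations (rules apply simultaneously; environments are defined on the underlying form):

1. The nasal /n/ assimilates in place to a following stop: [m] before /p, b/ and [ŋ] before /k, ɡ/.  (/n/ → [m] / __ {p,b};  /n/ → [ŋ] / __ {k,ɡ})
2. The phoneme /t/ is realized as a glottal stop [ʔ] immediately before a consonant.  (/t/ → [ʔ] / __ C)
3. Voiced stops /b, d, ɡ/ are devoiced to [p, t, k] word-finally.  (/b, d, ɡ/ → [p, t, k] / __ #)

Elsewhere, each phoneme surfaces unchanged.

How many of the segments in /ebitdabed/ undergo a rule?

Segments that undergo a rule: /t/ → [ʔ] (rule 2); /d/ → [t] (rule 3).
All other segments surface unchanged.

2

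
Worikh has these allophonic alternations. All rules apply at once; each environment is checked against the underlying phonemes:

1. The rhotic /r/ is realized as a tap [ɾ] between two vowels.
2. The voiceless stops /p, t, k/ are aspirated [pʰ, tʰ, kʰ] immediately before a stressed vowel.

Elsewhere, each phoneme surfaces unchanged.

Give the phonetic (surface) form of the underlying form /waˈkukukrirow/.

[waˈkʰukukriɾow]

/k/ (between /a/ and /u/): immediately before a stressed vowel, so rule 2 applies → [kʰ].
/k/ — between /u/ and /u/; rule 2 does not apply here → [k].
/k/ (between /u/ and /r/) is in the target of rule 2 but the environment (immediately before a stressed vowel) is not met → [k].
/r/ (between /k/ and /i/) fails the environment for rule 1, so it stays [r].
/r/ meets the environment for rule 1 (between two vowels) → [ɾ].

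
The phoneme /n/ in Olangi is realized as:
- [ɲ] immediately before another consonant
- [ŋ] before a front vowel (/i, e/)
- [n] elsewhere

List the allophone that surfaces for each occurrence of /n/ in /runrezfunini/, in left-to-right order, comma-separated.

Occurrence 1 (position 3): immediately before another consonant → [ɲ].
Occurrence 2 (position 9): before a front vowel (/i, e/) → [ŋ].
Occurrence 3 (position 11): before a front vowel (/i, e/) → [ŋ].

[ɲ], [ŋ], [ŋ]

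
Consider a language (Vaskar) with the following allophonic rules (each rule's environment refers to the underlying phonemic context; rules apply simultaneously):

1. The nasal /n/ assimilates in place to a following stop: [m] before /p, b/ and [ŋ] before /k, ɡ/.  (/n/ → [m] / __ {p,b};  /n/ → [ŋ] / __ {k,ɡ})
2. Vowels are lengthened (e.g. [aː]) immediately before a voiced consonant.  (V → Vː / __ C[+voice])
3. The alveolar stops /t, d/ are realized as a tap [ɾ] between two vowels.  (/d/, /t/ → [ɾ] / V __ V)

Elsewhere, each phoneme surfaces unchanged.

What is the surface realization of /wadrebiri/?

/w/ (word-initial) is unaffected → [w].
/a/ (between /w/ and /d/) occurs before a voiced consonant → [aː] by rule 2.
/d/ (between /a/ and /r/) is in the target of rule 3 but the environment (between two vowels) is not met → [d].
/r/ stays [r].
/e/ meets the environment for rule 2 (before a voiced consonant) → [eː].
/b/ — not in any rule's target class → [b].
/i/ (between /b/ and /r/) occurs before a voiced consonant → [iː] by rule 2.
/r/ stays [r].
/i/ — word-final; rule 2 does not apply here → [i].

[waːdreːbiːri]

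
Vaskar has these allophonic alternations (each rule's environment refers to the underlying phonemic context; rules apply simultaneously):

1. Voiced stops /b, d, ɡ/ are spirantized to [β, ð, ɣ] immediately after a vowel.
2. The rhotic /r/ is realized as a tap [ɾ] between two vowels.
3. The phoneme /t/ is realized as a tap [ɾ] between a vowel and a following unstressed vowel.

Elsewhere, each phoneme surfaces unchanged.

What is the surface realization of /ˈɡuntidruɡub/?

/ɡ/ (word-initial): rule 1 targets it, but not immediately after a vowel → unchanged [ɡ].
/t/ (between /n/ and /i/): rule 3 targets it, but not between a vowel and a following unstressed vowel → unchanged [t].
Rule 1 applies to /d/ (between /i/ and /r/: immediately after a vowel) → [ð].
/r/ (between /d/ and /u/): rule 2 targets it, but not between two vowels → unchanged [r].
Rule 1 applies to /ɡ/ (between /u/ and /u/: immediately after a vowel) → [ɣ].
Rule 1 applies to /b/ (word-final: immediately after a vowel) → [β].

[ˈɡuntiðruɣuβ]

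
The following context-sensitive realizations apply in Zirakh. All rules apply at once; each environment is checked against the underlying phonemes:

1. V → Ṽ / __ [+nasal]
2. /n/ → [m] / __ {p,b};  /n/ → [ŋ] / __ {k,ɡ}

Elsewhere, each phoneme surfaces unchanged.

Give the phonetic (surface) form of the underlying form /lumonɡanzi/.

/l/ stays [l].
/u/ (between /l/ and /m/): before a nasal consonant, so rule 1 applies → [ũ].
/m/ stays [m].
Rule 1 applies to /o/ (between /m/ and /n/: before a nasal consonant) → [õ].
/n/ (between /o/ and /ɡ/): before a labial or velar stop, so rule 2 applies → [ŋ].
/ɡ/ stays [ɡ].
/a/ (between /ɡ/ and /n/): before a nasal consonant, so rule 1 applies → [ã].
/n/ (between /a/ and /z/) fails the environment for rule 2, so it stays [n].
/z/ stays [z].
/i/ (word-final) is in the target of rule 1 but the environment (before a nasal consonant) is not met → [i].

[lũmõŋɡãnzi]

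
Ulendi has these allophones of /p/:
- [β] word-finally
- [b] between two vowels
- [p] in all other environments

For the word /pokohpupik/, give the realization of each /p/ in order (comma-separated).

[p], [p], [b]

Occurrence 1 (position 1): no conditioning environment matches → elsewhere allophone [p].
Occurrence 2 (position 6): no conditioning environment matches → elsewhere allophone [p].
Occurrence 3 (position 8): between two vowels → [b].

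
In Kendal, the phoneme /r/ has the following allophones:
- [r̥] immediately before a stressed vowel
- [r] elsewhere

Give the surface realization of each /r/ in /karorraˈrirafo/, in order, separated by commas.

Occurrence 1 (position 3): no conditioning environment matches → elsewhere allophone [r].
Occurrence 2 (position 5): no conditioning environment matches → elsewhere allophone [r].
Occurrence 3 (position 6): no conditioning environment matches → elsewhere allophone [r].
Occurrence 4 (position 8): immediately before a stressed vowel → [r̥].
Occurrence 5 (position 10): no conditioning environment matches → elsewhere allophone [r].

[r], [r], [r], [r̥], [r]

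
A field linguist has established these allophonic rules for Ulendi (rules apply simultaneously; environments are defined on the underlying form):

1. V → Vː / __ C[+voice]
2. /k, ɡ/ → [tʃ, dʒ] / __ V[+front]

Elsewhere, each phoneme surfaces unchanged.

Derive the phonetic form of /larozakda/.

/l/ (word-initial): no rule targets it → [l].
/a/ (between /l/ and /r/): before a voiced consonant, so rule 1 applies → [aː].
/r/ stays [r].
/o/ (between /r/ and /z/) occurs before a voiced consonant → [oː] by rule 1.
/z/ — not in any rule's target class → [z].
/a/ — between /z/ and /k/; rule 1 does not apply here → [a].
/k/ (between /a/ and /d/): rule 2 targets it, but not before a front vowel → unchanged [k].
/d/ stays [d].
/a/ — word-final; rule 1 does not apply here → [a].

[laːroːzakda]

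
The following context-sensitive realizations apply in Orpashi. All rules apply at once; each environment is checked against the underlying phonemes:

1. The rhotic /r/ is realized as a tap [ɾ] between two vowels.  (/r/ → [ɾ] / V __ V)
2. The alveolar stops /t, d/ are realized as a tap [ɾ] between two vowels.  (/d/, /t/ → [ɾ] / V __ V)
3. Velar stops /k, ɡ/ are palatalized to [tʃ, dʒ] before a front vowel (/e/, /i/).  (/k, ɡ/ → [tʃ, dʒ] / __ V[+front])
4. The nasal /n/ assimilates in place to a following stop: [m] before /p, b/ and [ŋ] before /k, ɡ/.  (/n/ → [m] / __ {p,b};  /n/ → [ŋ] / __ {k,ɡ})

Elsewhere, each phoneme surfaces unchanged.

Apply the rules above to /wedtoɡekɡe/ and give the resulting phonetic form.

/w/ (word-initial): no rule targets it → [w].
/e/ stays [e].
/d/ — between /e/ and /t/; rule 2 does not apply here → [d].
/t/ (between /d/ and /o/) is in the target of rule 2 but the environment (between two vowels) is not met → [t].
/o/ (between /t/ and /ɡ/): no rule targets it → [o].
Rule 3 applies to /ɡ/ (between /o/ and /e/: before a front vowel) → [dʒ].
/e/ (between /ɡ/ and /k/) is unaffected → [e].
/k/ (between /e/ and /ɡ/) is in the target of rule 3 but the environment (before a front vowel) is not met → [k].
/ɡ/ (between /k/ and /e/) occurs before a front vowel → [dʒ] by rule 3.
/e/ — not in any rule's target class → [e].

[wedtodʒekdʒe]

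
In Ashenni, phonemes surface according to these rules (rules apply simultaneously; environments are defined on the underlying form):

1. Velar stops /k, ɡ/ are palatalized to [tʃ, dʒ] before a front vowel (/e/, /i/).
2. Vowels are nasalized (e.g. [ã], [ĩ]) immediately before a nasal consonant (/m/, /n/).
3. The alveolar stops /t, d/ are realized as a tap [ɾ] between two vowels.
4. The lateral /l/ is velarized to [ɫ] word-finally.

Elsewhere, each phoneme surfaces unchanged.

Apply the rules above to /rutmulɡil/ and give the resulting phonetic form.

[rutmuldʒiɫ]

/u/ (between /r/ and /t/) fails the environment for rule 2, so it stays [u].
/t/ (between /u/ and /m/): rule 3 targets it, but not between two vowels → unchanged [t].
/u/ (between /m/ and /l/) is in the target of rule 2 but the environment (before a nasal consonant) is not met → [u].
/l/ (between /u/ and /ɡ/) fails the environment for rule 4, so it stays [l].
Rule 1 applies to /ɡ/ (between /l/ and /i/: before a front vowel) → [dʒ].
/i/ — between /ɡ/ and /l/; rule 2 does not apply here → [i].
/l/ — word-final, word-finally — surfaces as [ɫ] (rule 4).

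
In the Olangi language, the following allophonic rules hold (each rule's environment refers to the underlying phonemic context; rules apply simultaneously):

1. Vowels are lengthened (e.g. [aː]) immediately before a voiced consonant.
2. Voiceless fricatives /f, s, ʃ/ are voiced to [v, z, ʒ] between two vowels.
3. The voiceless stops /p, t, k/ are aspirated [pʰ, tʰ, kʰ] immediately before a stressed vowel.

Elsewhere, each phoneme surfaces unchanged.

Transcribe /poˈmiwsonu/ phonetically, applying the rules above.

/p/ (word-initial) fails the environment for rule 3, so it stays [p].
/o/ — between /p/ and /m/, before a voiced consonant — surfaces as [oː] (rule 1).
/m/ stays [m].
/i/ (between /m/ and /w/) occurs before a voiced consonant → [iː] by rule 1.
/w/ (between /i/ and /s/): no rule targets it → [w].
/s/ (between /w/ and /o/) fails the environment for rule 2, so it stays [s].
Rule 1 applies to /o/ (between /s/ and /n/: before a voiced consonant) → [oː].
/n/ stays [n].
/u/ — word-final; rule 1 does not apply here → [u].

[poːˈmiːwsoːnu]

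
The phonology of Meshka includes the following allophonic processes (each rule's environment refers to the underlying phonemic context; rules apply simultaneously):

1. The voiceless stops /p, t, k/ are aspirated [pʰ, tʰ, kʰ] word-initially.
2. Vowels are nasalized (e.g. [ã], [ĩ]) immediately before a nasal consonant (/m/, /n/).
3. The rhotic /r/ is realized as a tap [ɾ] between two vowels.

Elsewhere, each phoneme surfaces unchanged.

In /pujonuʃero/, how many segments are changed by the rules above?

Segments that undergo a rule: /p/ → [pʰ] (rule 1); /o/ → [õ] (rule 2); /r/ → [ɾ] (rule 3).
All other segments surface unchanged.

3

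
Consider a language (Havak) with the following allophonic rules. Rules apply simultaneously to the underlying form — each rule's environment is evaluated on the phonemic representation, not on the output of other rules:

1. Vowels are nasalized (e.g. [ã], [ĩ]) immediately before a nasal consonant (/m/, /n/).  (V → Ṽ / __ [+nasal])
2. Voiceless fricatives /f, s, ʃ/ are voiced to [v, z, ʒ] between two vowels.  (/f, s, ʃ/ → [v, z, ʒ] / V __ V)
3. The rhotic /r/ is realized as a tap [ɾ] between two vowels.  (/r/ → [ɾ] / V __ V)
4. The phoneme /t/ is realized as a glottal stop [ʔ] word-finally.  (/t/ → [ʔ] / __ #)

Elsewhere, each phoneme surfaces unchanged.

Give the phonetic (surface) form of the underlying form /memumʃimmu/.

/m/ (word-initial): no rule targets it → [m].
/e/ (between /m/ and /m/) occurs before a nasal consonant → [ẽ] by rule 1.
/m/ — not in any rule's target class → [m].
/u/ (between /m/ and /m/) occurs before a nasal consonant → [ũ] by rule 1.
/m/ (between /u/ and /ʃ/): no rule targets it → [m].
/ʃ/ — between /m/ and /i/; rule 2 does not apply here → [ʃ].
/i/ meets the environment for rule 1 (before a nasal consonant) → [ĩ].
/m/ — not in any rule's target class → [m].
/m/ (between /m/ and /u/): no rule targets it → [m].
/u/ — word-final; rule 1 does not apply here → [u].

[mẽmũmʃĩmmu]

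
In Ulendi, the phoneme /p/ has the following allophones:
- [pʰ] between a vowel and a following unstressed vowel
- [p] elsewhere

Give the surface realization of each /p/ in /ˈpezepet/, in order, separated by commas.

[p], [pʰ]

Occurrence 1 (position 1): no conditioning environment matches → elsewhere allophone [p].
Occurrence 2 (position 5): between a vowel and a following unstressed vowel → [pʰ].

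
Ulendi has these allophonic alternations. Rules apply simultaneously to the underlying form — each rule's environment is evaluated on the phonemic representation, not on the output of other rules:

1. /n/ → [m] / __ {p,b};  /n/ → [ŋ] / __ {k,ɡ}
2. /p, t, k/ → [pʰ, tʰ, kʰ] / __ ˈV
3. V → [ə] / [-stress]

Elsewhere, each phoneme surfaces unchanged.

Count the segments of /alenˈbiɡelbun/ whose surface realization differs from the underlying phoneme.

Segments that undergo a rule: /a/ → [ə] (rule 3); /e/ → [ə] (rule 3); /n/ → [m] (rule 1); /e/ → [ə] (rule 3); /u/ → [ə] (rule 3).
All other segments surface unchanged.

5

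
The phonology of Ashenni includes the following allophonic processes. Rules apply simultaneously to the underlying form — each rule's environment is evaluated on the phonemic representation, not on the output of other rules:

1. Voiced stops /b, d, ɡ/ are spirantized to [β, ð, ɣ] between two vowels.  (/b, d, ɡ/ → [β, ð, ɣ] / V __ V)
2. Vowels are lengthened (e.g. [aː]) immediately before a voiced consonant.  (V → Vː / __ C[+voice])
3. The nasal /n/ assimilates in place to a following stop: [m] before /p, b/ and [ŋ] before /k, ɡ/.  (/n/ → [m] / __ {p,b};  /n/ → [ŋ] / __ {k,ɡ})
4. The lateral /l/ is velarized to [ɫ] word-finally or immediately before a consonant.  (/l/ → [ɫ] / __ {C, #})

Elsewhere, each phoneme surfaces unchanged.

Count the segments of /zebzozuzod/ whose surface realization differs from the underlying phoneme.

Segments that undergo a rule: /e/ → [eː] (rule 2); /o/ → [oː] (rule 2); /u/ → [uː] (rule 2); /o/ → [oː] (rule 2).
All other segments surface unchanged.

4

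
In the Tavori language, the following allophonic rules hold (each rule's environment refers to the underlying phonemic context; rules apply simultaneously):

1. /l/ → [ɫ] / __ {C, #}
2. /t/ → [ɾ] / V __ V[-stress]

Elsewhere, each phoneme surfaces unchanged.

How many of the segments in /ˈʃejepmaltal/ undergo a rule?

Segments that undergo a rule: /l/ → [ɫ] (rule 1); /l/ → [ɫ] (rule 1).
All other segments surface unchanged.

2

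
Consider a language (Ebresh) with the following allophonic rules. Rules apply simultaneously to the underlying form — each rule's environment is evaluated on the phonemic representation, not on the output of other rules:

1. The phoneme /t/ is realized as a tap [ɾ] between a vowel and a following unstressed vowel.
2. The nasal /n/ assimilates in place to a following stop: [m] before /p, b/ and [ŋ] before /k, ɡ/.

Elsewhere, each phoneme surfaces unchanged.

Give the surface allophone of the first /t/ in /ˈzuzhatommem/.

[ɾ]

/t/ (between /a/ and /o/) occurs between a vowel and a following unstressed vowel → [ɾ] by rule 1.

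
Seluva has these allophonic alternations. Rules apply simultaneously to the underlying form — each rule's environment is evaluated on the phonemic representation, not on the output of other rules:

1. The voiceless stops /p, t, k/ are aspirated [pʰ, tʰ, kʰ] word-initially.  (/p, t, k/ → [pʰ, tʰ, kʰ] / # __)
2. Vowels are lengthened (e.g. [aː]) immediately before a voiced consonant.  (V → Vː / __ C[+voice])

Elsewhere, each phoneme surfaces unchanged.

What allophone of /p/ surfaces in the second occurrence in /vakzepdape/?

[p]

/p/ — between /a/ and /e/; rule 1 does not apply here → [p].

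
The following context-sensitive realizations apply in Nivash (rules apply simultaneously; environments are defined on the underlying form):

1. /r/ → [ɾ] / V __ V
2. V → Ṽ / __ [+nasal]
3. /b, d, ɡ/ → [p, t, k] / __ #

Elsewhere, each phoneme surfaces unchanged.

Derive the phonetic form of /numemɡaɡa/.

/u/ (between /n/ and /m/): before a nasal consonant, so rule 2 applies → [ũ].
/e/ (between /m/ and /m/) occurs before a nasal consonant → [ẽ] by rule 2.
/ɡ/ (between /m/ and /a/): rule 3 targets it, but not word-finally → unchanged [ɡ].
/a/ — between /ɡ/ and /ɡ/; rule 2 does not apply here → [a].
/ɡ/ (between /a/ and /a/) is in the target of rule 3 but the environment (word-finally) is not met → [ɡ].
/a/ (word-final): rule 2 targets it, but not before a nasal consonant → unchanged [a].

[nũmẽmɡaɡa]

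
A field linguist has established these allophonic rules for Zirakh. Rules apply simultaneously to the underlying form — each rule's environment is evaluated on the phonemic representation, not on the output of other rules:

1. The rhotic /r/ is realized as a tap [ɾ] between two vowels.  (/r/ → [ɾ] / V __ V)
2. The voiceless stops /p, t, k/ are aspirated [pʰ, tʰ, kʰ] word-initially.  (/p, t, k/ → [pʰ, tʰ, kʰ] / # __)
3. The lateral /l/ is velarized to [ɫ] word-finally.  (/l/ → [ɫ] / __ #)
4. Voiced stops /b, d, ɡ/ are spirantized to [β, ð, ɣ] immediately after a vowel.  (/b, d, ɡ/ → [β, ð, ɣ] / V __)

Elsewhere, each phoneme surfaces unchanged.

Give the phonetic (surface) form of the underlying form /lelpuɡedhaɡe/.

[lelpuɣeðhaɣe]

/l/ — word-initial; rule 3 does not apply here → [l].
/l/ (between /e/ and /p/) is in the target of rule 3 but the environment (word-finally) is not met → [l].
/p/ (between /l/ and /u/): rule 2 targets it, but not word-initially → unchanged [p].
/ɡ/ (between /u/ and /e/) occurs immediately after a vowel → [ɣ] by rule 4.
/d/ meets the environment for rule 4 (immediately after a vowel) → [ð].
/ɡ/ (between /a/ and /e/) occurs immediately after a vowel → [ɣ] by rule 4.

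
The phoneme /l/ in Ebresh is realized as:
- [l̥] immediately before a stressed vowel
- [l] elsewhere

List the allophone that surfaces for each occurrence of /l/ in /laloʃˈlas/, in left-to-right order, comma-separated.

[l], [l], [l̥]

Occurrence 1 (position 1): no conditioning environment matches → elsewhere allophone [l].
Occurrence 2 (position 3): no conditioning environment matches → elsewhere allophone [l].
Occurrence 3 (position 6): immediately before a stressed vowel → [l̥].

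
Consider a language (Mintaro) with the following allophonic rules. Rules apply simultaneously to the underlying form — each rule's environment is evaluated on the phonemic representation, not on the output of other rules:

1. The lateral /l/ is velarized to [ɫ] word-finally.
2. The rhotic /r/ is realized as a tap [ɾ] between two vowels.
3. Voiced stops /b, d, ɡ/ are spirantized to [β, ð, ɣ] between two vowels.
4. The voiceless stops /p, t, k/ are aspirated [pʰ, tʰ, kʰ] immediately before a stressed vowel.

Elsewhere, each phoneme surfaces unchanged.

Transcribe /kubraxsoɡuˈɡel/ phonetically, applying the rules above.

[kubraxsoɣuˈɣeɫ]

/k/ — word-initial; rule 4 does not apply here → [k].
/u/ — not in any rule's target class → [u].
/b/ (between /u/ and /r/) fails the environment for rule 3, so it stays [b].
/r/ (between /b/ and /a/): rule 2 targets it, but not between two vowels → unchanged [r].
/a/ (between /r/ and /x/) is unaffected → [a].
/x/ — not in any rule's target class → [x].
/s/ stays [s].
/o/ — not in any rule's target class → [o].
/ɡ/ (between /o/ and /u/) occurs between two vowels → [ɣ] by rule 3.
/u/ — not in any rule's target class → [u].
/ɡ/ (between /u/ and /e/): between two vowels, so rule 3 applies → [ɣ].
/e/ — not in any rule's target class → [e].
/l/ (word-final) occurs word-finally → [ɫ] by rule 1.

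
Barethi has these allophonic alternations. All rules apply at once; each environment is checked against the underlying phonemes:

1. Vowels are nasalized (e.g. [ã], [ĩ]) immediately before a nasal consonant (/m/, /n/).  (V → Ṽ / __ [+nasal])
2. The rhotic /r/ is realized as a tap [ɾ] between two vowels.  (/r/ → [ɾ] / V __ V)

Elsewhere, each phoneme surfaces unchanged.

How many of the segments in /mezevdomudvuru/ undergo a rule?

Segments that undergo a rule: /o/ → [õ] (rule 1); /r/ → [ɾ] (rule 2).
All other segments surface unchanged.

2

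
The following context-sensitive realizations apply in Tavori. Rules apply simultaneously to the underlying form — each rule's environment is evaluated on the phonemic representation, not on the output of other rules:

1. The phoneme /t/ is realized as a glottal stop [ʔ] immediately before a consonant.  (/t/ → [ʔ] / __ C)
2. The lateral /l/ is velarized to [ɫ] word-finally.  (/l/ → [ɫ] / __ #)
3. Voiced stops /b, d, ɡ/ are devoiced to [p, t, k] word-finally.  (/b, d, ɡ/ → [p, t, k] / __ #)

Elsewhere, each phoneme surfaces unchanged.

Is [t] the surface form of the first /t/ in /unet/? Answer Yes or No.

Yes

/t/ (word-final): rule 1 targets it, but not immediately before a consonant → unchanged [t].
The actual realization is [t], which matches [t].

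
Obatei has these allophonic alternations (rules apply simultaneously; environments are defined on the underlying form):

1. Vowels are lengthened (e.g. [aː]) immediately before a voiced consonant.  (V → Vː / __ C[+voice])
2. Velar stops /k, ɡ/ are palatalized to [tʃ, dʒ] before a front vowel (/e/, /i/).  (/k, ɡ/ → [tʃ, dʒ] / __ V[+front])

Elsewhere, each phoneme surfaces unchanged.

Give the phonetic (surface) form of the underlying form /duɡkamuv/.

/u/ meets the environment for rule 1 (before a voiced consonant) → [uː].
/ɡ/ (between /u/ and /k/): rule 2 targets it, but not before a front vowel → unchanged [ɡ].
/k/ (between /ɡ/ and /a/) fails the environment for rule 2, so it stays [k].
/a/ — between /k/ and /m/, before a voiced consonant — surfaces as [aː] (rule 1).
/u/ meets the environment for rule 1 (before a voiced consonant) → [uː].

[duːɡkaːmuːv]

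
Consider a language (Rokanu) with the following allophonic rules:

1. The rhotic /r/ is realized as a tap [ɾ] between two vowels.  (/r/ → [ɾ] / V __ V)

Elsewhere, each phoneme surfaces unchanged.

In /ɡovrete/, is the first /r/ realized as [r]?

Yes

/r/ — between /v/ and /e/; rule 1 does not apply here → [r].
The actual realization is [r], which matches [r].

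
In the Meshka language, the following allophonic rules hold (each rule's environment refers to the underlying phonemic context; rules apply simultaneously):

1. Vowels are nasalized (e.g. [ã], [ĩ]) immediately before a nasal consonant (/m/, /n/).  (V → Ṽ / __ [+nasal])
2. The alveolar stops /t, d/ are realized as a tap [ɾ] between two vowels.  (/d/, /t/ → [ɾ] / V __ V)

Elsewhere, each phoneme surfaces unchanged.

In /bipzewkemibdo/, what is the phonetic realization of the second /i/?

[i]

/i/ — between /m/ and /b/; rule 1 does not apply here → [i].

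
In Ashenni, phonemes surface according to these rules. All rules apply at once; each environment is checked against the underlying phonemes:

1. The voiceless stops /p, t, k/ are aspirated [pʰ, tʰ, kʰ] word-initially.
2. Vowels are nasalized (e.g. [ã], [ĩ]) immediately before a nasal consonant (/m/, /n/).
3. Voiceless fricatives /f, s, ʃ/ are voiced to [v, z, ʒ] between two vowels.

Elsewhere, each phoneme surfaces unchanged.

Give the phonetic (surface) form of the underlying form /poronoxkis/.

[pʰorõnoxkis]

/p/ (word-initial) occurs word-initially → [pʰ] by rule 1.
/o/ (between /p/ and /r/) is in the target of rule 2 but the environment (before a nasal consonant) is not met → [o].
/o/ meets the environment for rule 2 (before a nasal consonant) → [õ].
/o/ — between /n/ and /x/; rule 2 does not apply here → [o].
/k/ — between /x/ and /i/; rule 1 does not apply here → [k].
/i/ (between /k/ and /s/) fails the environment for rule 2, so it stays [i].
/s/ — word-final; rule 3 does not apply here → [s].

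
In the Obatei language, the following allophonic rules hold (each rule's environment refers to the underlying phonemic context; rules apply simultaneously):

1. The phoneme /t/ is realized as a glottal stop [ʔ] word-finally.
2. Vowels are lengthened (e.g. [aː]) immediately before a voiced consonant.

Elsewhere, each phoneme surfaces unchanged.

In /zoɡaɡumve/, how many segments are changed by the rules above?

Segments that undergo a rule: /o/ → [oː] (rule 2); /a/ → [aː] (rule 2); /u/ → [uː] (rule 2).
All other segments surface unchanged.

3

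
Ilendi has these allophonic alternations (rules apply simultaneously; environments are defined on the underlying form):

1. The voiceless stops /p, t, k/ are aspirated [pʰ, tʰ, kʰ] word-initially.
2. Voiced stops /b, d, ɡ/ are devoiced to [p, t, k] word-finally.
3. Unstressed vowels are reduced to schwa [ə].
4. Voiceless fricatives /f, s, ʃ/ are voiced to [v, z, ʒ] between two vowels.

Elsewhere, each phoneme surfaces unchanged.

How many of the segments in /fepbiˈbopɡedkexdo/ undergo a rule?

5

Segments that undergo a rule: /e/ → [ə] (rule 3); /i/ → [ə] (rule 3); /e/ → [ə] (rule 3); /e/ → [ə] (rule 3); /o/ → [ə] (rule 3).
All other segments surface unchanged.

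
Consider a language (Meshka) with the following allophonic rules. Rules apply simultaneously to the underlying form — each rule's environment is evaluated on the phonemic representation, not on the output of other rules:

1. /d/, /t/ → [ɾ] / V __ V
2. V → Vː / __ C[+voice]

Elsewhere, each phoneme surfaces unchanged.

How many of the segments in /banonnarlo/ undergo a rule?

Segments that undergo a rule: /a/ → [aː] (rule 2); /o/ → [oː] (rule 2); /a/ → [aː] (rule 2).
All other segments surface unchanged.

3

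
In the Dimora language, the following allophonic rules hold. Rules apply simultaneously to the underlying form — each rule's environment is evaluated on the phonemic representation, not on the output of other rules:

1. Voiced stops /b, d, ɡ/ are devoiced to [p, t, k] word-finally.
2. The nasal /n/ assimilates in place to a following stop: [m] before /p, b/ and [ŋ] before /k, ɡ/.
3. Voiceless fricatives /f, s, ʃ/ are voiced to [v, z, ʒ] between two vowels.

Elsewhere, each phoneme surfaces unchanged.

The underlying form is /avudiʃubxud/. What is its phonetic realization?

[avudiʒubxut]

/a/ stays [a].
/v/ stays [v].
/u/ stays [u].
/d/ — between /u/ and /i/; rule 1 does not apply here → [d].
/i/ (between /d/ and /ʃ/): no rule targets it → [i].
/ʃ/ — between /i/ and /u/, between two vowels — surfaces as [ʒ] (rule 3).
/u/ — not in any rule's target class → [u].
/b/ — between /u/ and /x/; rule 1 does not apply here → [b].
/x/ (between /b/ and /u/): no rule targets it → [x].
/u/ stays [u].
/d/ (word-final) occurs word-finally → [t] by rule 1.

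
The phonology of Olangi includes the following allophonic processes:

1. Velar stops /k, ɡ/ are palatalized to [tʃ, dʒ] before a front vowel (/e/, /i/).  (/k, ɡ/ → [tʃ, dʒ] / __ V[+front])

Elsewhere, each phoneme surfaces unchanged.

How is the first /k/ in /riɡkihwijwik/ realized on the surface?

[tʃ]

/k/ (between /ɡ/ and /i/) occurs before a front vowel → [tʃ] by rule 1.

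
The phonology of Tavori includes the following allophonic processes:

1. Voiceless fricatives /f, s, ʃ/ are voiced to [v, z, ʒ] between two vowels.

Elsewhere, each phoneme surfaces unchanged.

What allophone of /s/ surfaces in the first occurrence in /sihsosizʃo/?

[s]

/s/ (word-initial) fails the environment for rule 1, so it stays [s].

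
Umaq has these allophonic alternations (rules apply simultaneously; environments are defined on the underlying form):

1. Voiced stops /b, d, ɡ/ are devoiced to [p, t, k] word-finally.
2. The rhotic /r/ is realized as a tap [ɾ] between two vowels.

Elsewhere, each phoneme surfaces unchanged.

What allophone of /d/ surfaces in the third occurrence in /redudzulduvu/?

[d]

/d/ (between /l/ and /u/): rule 1 targets it, but not word-finally → unchanged [d].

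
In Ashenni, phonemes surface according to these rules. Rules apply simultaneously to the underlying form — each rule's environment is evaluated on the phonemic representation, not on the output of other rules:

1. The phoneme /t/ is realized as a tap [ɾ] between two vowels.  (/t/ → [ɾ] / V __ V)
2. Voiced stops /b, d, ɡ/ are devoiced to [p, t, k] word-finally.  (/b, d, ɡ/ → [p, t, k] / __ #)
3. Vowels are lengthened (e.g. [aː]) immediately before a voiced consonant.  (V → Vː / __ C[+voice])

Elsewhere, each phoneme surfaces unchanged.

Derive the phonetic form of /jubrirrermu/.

[juːbriːrreːrmu]

/j/ (word-initial): no rule targets it → [j].
/u/ meets the environment for rule 3 (before a voiced consonant) → [uː].
/b/ (between /u/ and /r/): rule 2 targets it, but not word-finally → unchanged [b].
/r/ stays [r].
/i/ — between /r/ and /r/, before a voiced consonant — surfaces as [iː] (rule 3).
/r/ (between /i/ and /r/): no rule targets it → [r].
/r/ (between /r/ and /e/): no rule targets it → [r].
/e/ (between /r/ and /r/): before a voiced consonant, so rule 3 applies → [eː].
/r/ (between /e/ and /m/): no rule targets it → [r].
/m/ (between /r/ and /u/) is unaffected → [m].
/u/ (word-final) is in the target of rule 3 but the environment (before a voiced consonant) is not met → [u].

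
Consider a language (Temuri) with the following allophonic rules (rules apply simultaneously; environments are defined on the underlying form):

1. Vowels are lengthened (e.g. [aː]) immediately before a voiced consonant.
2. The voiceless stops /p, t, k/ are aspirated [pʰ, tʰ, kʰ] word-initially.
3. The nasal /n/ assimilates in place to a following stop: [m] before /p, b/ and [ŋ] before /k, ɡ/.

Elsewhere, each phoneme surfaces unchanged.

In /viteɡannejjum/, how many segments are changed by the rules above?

4

Segments that undergo a rule: /e/ → [eː] (rule 1); /a/ → [aː] (rule 1); /e/ → [eː] (rule 1); /u/ → [uː] (rule 1).
All other segments surface unchanged.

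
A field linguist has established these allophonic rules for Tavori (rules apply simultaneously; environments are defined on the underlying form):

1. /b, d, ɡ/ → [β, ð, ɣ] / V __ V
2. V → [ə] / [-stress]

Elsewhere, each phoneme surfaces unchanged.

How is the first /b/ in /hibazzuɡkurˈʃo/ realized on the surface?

/b/ meets the environment for rule 1 (between two vowels) → [β].

[β]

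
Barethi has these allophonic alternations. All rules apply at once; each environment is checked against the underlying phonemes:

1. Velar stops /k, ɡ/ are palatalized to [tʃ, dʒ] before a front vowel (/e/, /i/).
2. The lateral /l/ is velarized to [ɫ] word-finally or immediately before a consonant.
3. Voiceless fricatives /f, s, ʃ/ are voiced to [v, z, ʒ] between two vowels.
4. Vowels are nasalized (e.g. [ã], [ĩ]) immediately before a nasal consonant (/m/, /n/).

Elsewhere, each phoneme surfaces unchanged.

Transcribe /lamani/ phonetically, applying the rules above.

/l/ — word-initial; rule 2 does not apply here → [l].
/a/ meets the environment for rule 4 (before a nasal consonant) → [ã].
/m/ (between /a/ and /a/): no rule targets it → [m].
/a/ meets the environment for rule 4 (before a nasal consonant) → [ã].
/n/ stays [n].
/i/ (word-final) is in the target of rule 4 but the environment (before a nasal consonant) is not met → [i].

[lãmãni]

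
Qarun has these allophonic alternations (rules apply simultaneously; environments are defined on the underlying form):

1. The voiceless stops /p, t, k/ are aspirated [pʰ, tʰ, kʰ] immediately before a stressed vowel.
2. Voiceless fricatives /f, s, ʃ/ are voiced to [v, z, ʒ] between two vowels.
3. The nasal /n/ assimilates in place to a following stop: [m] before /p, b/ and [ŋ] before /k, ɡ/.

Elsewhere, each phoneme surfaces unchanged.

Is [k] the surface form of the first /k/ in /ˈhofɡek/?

Yes

/k/ (word-final) is in the target of rule 1 but the environment (immediately before a stressed vowel) is not met → [k].
The actual realization is [k], which matches [k].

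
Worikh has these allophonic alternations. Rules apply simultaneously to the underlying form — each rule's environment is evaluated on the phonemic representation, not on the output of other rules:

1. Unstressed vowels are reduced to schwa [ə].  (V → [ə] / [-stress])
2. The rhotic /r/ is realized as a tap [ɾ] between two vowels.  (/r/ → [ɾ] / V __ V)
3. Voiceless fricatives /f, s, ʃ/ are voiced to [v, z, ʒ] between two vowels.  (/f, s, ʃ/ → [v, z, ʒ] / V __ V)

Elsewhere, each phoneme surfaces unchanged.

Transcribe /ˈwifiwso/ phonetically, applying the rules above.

/w/ (word-initial) is unaffected → [w].
/i/ — between /w/ and /f/; rule 1 does not apply here → [i].
/f/ (between /i/ and /i/) occurs between two vowels → [v] by rule 3.
Rule 1 applies to /i/ (between /f/ and /w/: in an unstressed syllable) → [ə].
/w/ stays [w].
/s/ — between /w/ and /o/; rule 3 does not apply here → [s].
/o/ — word-final, in an unstressed syllable — surfaces as [ə] (rule 1).

[ˈwivəwsə]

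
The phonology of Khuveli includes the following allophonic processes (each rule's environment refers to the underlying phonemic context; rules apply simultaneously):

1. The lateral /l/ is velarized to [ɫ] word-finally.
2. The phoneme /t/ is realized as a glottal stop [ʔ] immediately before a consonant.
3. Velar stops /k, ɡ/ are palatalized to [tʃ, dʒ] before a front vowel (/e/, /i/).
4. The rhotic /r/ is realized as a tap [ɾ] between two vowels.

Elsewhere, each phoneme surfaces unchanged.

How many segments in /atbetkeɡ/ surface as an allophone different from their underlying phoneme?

3

Segments that undergo a rule: /t/ → [ʔ] (rule 2); /t/ → [ʔ] (rule 2); /k/ → [tʃ] (rule 3).
All other segments surface unchanged.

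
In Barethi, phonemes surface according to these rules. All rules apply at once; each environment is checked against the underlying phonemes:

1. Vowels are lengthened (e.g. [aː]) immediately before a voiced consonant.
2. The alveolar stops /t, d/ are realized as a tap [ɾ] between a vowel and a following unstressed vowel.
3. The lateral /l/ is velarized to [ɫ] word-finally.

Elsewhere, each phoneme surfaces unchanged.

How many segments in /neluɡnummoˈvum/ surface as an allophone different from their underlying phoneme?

Segments that undergo a rule: /e/ → [eː] (rule 1); /u/ → [uː] (rule 1); /u/ → [uː] (rule 1); /o/ → [oː] (rule 1); /u/ → [uː] (rule 1).
All other segments surface unchanged.

5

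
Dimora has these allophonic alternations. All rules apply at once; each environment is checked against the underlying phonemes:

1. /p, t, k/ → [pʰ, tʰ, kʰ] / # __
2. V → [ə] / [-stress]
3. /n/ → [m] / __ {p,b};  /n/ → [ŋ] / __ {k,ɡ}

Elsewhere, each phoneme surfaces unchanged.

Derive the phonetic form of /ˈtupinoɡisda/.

/t/ — word-initial, word-initially — surfaces as [tʰ] (rule 1).
/u/ (between /t/ and /p/) is in the target of rule 2 but the environment (in an unstressed syllable) is not met → [u].
/p/ (between /u/ and /i/) is in the target of rule 1 but the environment (word-initially) is not met → [p].
/i/ meets the environment for rule 2 (in an unstressed syllable) → [ə].
/n/ (between /i/ and /o/): rule 3 targets it, but not before a labial or velar stop → unchanged [n].
Rule 2 applies to /o/ (between /n/ and /ɡ/: in an unstressed syllable) → [ə].
/ɡ/ (between /o/ and /i/) is unaffected → [ɡ].
Rule 2 applies to /i/ (between /ɡ/ and /s/: in an unstressed syllable) → [ə].
/s/ stays [s].
/d/ (between /s/ and /a/) is unaffected → [d].
/a/ — word-final, in an unstressed syllable — surfaces as [ə] (rule 2).

[ˈtʰupənəɡəsdə]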